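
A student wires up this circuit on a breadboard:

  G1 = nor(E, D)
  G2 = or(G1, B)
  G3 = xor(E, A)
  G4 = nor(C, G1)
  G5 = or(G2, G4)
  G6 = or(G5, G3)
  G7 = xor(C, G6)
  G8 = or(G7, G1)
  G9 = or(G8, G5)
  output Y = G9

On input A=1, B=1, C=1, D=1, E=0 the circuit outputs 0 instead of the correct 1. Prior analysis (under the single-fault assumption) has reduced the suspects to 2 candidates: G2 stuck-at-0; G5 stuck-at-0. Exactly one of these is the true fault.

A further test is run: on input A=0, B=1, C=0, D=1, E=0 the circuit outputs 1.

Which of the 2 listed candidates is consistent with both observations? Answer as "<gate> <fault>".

G2 stuck-at-0

Evaluate each candidate on input A=0, B=1, C=0, D=1, E=0:
  G2 stuck-at-0: G1=0, G2=0 [stuck-at-0], G3=0, G4=1, G5=1, G6=1, G7=1, G8=1, G9=1 → 1 — matches
  G5 stuck-at-0: G1=0, G2=1, G3=0, G4=1, G5=0 [stuck-at-0], G6=0, G7=0, G8=0, G9=0 → 0 — eliminated
Only G2 stuck-at-0 reproduces the observed 1.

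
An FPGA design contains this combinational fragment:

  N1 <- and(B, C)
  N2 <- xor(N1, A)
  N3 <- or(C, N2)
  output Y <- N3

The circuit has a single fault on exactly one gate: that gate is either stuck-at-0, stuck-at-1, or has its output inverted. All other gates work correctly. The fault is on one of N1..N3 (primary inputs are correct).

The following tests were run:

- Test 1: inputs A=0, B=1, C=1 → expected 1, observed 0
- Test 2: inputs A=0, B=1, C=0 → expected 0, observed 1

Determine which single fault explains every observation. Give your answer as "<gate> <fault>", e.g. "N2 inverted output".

N3 inverted output

Fault-free values for test 1 (A=0, B=1, C=1): N1=1, N2=1, N3=1, giving Y=1. Observed 0.
Test 1: faults giving observed 0 are {N3 stuck-at-0, N3 inverted output}.
Test 2 (A=0, B=1, C=0): fault-free N1=0, N2=0, N3=0 → 0; observed 1. Eliminates N3 stuck-at-0.
Only N3 inverted output is consistent with every test.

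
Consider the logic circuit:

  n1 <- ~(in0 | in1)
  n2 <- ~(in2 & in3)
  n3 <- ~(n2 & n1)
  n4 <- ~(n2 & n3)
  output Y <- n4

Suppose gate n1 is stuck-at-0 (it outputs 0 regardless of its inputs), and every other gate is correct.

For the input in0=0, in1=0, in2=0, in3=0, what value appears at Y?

Propagate with n1 forced: n1=0 [stuck-at-0], n2=1, n3=1, n4=0.
So Y = 0. (Without the fault it would be 1.)

0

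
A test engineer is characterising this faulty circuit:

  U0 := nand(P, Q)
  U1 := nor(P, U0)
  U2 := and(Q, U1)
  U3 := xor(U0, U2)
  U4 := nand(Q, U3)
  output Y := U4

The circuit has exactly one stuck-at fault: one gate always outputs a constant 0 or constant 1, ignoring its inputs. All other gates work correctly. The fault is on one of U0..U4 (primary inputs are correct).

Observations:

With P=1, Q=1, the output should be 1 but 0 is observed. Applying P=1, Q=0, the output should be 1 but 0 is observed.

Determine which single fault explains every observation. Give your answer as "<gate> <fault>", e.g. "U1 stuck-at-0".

Fault-free values for test 1 (P=1, Q=1): U0=0, U1=0, U2=0, U3=0, U4=1, giving Y=1. Observed 0.
Test 1: faults giving observed 0 are {U0 stuck-at-1, U1 stuck-at-1, U2 stuck-at-1, U3 stuck-at-1, U4 stuck-at-0}.
Test 2 (P=1, Q=0): fault-free U0=1, U1=0, U2=0, U3=1, U4=1 → 1; observed 0. Eliminates U0 stuck-at-1, U1 stuck-at-1, U2 stuck-at-1, U3 stuck-at-1.
Only U4 stuck-at-0 is consistent with every test.

U4 stuck-at-0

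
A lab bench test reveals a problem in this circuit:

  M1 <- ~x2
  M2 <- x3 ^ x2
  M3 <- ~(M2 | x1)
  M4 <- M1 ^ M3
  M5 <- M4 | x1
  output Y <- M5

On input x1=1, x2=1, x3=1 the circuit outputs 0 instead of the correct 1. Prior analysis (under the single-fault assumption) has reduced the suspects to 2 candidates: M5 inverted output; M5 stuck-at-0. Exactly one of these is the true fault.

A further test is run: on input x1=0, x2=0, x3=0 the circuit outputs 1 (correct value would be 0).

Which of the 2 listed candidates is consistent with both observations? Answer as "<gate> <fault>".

M5 inverted output

Evaluate each candidate on input x1=0, x2=0, x3=0:
  M5 inverted output: M1=1, M2=0, M3=1, M4=0, M5=1 [inverted output] → 1 — matches
  M5 stuck-at-0: M1=1, M2=0, M3=1, M4=0, M5=0 [stuck-at-0] → 0 — eliminated
Only M5 inverted output reproduces the observed 1.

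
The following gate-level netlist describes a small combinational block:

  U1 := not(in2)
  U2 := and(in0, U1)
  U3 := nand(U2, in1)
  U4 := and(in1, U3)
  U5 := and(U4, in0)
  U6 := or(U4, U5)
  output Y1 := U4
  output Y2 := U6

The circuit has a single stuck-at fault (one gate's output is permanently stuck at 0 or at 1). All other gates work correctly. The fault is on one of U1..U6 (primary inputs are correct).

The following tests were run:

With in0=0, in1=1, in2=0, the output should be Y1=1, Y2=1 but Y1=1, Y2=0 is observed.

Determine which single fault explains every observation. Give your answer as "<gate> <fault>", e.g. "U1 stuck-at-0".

U6 stuck-at-0

Fault-free values for test 1 (in0=0, in1=1, in2=0): U1=1, U2=0, U3=1, U4=1, U5=0, U6=1, giving Y1=1, Y2=1. Observed Y1=1, Y2=0.
Test 1: faults giving observed Y1=1, Y2=0 are {U6 stuck-at-0}.
Only U6 stuck-at-0 is consistent with every test.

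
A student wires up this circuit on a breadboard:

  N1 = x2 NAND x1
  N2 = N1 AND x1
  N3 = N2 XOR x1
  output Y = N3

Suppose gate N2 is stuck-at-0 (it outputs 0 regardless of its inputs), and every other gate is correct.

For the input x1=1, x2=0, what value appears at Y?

1

Propagate with N2 forced: N1=1, N2=0 [stuck-at-0], N3=1.
So Y = 1. (Without the fault it would be 0.)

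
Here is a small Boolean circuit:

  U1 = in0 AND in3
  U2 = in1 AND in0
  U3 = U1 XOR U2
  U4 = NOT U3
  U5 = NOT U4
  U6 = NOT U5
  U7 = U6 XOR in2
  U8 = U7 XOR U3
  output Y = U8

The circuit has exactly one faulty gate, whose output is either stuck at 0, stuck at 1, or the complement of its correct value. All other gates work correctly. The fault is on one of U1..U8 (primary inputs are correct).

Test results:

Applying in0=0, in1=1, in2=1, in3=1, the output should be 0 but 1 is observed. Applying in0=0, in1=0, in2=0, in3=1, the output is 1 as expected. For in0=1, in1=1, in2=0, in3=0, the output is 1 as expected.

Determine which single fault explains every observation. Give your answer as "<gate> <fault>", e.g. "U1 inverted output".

Fault-free values for test 1 (in0=0, in1=1, in2=1, in3=1): U1=0, U2=0, U3=0, U4=1, U5=0, U6=1, U7=0, U8=0, giving Y=0. Observed 1.
Test 1: faults giving observed 1 are {U4 stuck-at-0, U4 inverted output, U5 stuck-at-1, U5 inverted output, U6 stuck-at-0, U6 inverted output, U7 stuck-at-1, U7 inverted output, U8 stuck-at-1, U8 inverted output}.
Test 2 (in0=0, in1=0, in2=0, in3=1): fault-free U1=0, U2=0, U3=0, U4=1, U5=0, U6=1, U7=1, U8=1 → 1; observed 1. Eliminates U4 stuck-at-0, U4 inverted output, U5 stuck-at-1, U5 inverted output, U6 stuck-at-0, U6 inverted output, U7 inverted output, U8 inverted output.
Test 3 (in0=1, in1=1, in2=0, in3=0): fault-free U1=0, U2=1, U3=1, U4=0, U5=1, U6=0, U7=0, U8=1 → 1; observed 1. Eliminates U7 stuck-at-1.
Only U8 stuck-at-1 is consistent with every test.

U8 stuck-at-1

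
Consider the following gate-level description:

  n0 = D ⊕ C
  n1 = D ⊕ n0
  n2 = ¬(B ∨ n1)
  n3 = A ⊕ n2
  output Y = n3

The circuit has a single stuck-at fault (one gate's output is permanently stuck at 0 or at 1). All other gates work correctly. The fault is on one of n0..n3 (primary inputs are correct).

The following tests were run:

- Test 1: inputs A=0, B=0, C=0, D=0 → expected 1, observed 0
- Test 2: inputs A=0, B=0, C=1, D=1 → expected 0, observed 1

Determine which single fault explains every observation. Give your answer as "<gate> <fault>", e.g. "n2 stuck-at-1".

n0 stuck-at-1

Fault-free values for test 1 (A=0, B=0, C=0, D=0): n0=0, n1=0, n2=1, n3=1, giving Y=1. Observed 0.
Test 1: faults giving observed 0 are {n0 stuck-at-1, n1 stuck-at-1, n2 stuck-at-0, n3 stuck-at-0}.
Test 2 (A=0, B=0, C=1, D=1): fault-free n0=0, n1=1, n2=0, n3=0 → 0; observed 1. Eliminates n1 stuck-at-1, n2 stuck-at-0, n3 stuck-at-0.
Only n0 stuck-at-1 is consistent with every test.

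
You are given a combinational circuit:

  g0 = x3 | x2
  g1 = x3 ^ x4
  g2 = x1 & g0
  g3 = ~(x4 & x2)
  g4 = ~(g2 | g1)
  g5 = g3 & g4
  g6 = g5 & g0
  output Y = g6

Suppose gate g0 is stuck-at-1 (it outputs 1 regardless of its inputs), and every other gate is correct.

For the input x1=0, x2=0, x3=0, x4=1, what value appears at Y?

Propagate with g0 forced: g0=1 [stuck-at-1], g1=1, g2=0, g3=1, g4=0, g5=0, g6=0.
So Y = 0. (Same as the fault-free value — the fault is masked on this input.)

0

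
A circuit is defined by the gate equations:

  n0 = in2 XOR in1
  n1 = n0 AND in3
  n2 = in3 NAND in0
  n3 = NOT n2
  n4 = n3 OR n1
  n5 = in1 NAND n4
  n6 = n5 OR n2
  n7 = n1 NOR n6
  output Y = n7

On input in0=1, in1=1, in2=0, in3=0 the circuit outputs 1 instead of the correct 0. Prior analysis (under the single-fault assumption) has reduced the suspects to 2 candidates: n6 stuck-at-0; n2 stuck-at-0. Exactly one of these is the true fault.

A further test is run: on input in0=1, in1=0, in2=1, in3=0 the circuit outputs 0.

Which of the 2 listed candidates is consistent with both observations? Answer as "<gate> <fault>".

Evaluate each candidate on input in0=1, in1=0, in2=1, in3=0:
  n6 stuck-at-0: n0=1, n1=0, n2=1, n3=0, n4=0, n5=1, n6=0 [stuck-at-0], n7=1 → 1 — eliminated
  n2 stuck-at-0: n0=1, n1=0, n2=0 [stuck-at-0], n3=1, n4=1, n5=1, n6=1, n7=0 → 0 — matches
Only n2 stuck-at-0 reproduces the observed 0.

n2 stuck-at-0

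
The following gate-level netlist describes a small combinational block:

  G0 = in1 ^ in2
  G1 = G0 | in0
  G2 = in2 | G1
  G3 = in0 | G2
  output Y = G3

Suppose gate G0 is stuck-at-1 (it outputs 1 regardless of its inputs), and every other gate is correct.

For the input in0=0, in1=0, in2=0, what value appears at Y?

1

Propagate with G0 forced: G0=1 [stuck-at-1], G1=1, G2=1, G3=1.
So Y = 1. (Without the fault it would be 0.)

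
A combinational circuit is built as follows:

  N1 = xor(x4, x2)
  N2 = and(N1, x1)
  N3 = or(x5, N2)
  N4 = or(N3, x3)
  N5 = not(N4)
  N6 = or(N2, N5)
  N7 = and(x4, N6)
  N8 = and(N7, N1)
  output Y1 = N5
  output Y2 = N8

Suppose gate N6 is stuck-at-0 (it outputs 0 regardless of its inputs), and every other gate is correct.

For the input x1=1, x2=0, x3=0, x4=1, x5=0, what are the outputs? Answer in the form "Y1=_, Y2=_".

Y1=0, Y2=0

Propagate with N6 forced: N1=1, N2=1, N3=1, N4=1, N5=0, N6=0 [stuck-at-0], N7=0, N8=0.
So the outputs are Y1=0, Y2=0. (Without the fault they would be Y1=0, Y2=1.)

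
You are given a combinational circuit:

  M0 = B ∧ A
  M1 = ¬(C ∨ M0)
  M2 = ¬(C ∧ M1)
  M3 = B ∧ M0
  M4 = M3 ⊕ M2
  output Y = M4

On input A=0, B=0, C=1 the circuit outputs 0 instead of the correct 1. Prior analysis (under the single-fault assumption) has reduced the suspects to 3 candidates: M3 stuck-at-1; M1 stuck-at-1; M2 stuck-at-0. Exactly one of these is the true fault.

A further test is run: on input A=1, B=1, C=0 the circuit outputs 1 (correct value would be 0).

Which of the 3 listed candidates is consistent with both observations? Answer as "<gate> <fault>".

Evaluate each candidate on input A=1, B=1, C=0:
  M3 stuck-at-1: M0=1, M1=0, M2=1, M3=1 [stuck-at-1], M4=0 → 0 — eliminated
  M1 stuck-at-1: M0=1, M1=1 [stuck-at-1], M2=1, M3=1, M4=0 → 0 — eliminated
  M2 stuck-at-0: M0=1, M1=0, M2=0 [stuck-at-0], M3=1, M4=1 → 1 — matches
Only M2 stuck-at-0 reproduces the observed 1.

M2 stuck-at-0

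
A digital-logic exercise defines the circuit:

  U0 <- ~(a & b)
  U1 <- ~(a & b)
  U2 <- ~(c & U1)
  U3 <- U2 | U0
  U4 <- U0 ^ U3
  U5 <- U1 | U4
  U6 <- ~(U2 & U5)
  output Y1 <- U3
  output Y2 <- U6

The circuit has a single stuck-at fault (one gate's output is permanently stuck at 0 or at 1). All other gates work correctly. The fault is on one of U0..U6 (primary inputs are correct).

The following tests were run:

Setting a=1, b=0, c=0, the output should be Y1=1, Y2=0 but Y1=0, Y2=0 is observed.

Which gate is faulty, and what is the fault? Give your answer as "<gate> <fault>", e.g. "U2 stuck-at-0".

U3 stuck-at-0

Fault-free values for test 1 (a=1, b=0, c=0): U0=1, U1=1, U2=1, U3=1, U4=0, U5=1, U6=0, giving Y1=1, Y2=0. Observed Y1=0, Y2=0.
Test 1: faults giving observed Y1=0, Y2=0 are {U3 stuck-at-0}.
Only U3 stuck-at-0 is consistent with every test.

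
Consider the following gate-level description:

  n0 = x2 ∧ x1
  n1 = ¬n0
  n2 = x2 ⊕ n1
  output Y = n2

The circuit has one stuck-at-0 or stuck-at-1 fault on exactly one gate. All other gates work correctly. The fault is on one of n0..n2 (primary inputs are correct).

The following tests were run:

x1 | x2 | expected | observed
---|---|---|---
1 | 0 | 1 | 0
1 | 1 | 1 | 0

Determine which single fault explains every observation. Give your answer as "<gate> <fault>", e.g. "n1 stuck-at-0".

n2 stuck-at-0

Fault-free values for test 1 (x1=1, x2=0): n0=0, n1=1, n2=1, giving Y=1. Observed 0.
Test 1: faults giving observed 0 are {n0 stuck-at-1, n1 stuck-at-0, n2 stuck-at-0}.
Test 2 (x1=1, x2=1): fault-free n0=1, n1=0, n2=1 → 1; observed 0. Eliminates n0 stuck-at-1, n1 stuck-at-0.
Only n2 stuck-at-0 is consistent with every test.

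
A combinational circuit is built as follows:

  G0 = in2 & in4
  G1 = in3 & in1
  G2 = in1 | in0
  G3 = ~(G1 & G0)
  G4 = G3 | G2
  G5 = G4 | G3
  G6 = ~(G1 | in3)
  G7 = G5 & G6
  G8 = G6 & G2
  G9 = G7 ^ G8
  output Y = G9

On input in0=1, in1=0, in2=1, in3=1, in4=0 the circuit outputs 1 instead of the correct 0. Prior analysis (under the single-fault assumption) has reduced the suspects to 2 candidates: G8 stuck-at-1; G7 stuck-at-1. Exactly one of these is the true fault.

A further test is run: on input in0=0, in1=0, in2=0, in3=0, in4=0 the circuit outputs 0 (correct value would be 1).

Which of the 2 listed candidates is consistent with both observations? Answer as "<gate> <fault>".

Evaluate each candidate on input in0=0, in1=0, in2=0, in3=0, in4=0:
  G8 stuck-at-1: G0=0, G1=0, G2=0, G3=1, G4=1, G5=1, G6=1, G7=1, G8=1 [stuck-at-1], G9=0 → 0 — matches
  G7 stuck-at-1: G0=0, G1=0, G2=0, G3=1, G4=1, G5=1, G6=1, G7=1 [stuck-at-1], G8=0, G9=1 → 1 — eliminated
Only G8 stuck-at-1 reproduces the observed 0.

G8 stuck-at-1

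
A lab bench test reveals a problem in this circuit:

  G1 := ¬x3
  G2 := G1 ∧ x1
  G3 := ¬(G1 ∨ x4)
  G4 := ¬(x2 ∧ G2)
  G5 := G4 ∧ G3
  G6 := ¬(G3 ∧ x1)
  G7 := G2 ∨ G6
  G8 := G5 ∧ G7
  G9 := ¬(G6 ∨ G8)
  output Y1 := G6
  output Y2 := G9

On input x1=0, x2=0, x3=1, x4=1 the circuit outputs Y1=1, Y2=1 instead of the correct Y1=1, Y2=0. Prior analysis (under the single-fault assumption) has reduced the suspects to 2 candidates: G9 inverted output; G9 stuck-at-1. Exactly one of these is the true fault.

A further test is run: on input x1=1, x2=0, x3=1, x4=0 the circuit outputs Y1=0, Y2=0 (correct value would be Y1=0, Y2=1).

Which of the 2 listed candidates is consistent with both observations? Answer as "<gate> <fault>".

G9 inverted output

Evaluate each candidate on input x1=1, x2=0, x3=1, x4=0:
  G9 inverted output: G1=0, G2=0, G3=1, G4=1, G5=1, G6=0, G7=0, G8=0, G9=0 [inverted output] → Y1=0, Y2=0 — matches
  G9 stuck-at-1: G1=0, G2=0, G3=1, G4=1, G5=1, G6=0, G7=0, G8=0, G9=1 [stuck-at-1] → Y1=0, Y2=1 — eliminated
Only G9 inverted output reproduces the observed Y1=0, Y2=0.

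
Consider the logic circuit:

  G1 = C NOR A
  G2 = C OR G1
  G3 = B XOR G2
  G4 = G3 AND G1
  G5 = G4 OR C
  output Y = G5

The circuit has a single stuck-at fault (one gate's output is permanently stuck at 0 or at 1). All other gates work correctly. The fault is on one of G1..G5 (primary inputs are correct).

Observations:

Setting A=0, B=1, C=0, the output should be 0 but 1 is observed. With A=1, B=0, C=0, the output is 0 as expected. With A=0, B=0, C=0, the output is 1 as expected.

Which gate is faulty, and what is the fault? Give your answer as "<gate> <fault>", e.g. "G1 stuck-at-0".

Fault-free values for test 1 (A=0, B=1, C=0): G1=1, G2=1, G3=0, G4=0, G5=0, giving Y=0. Observed 1.
Test 1: faults giving observed 1 are {G2 stuck-at-0, G3 stuck-at-1, G4 stuck-at-1, G5 stuck-at-1}.
Test 2 (A=1, B=0, C=0): fault-free G1=0, G2=0, G3=0, G4=0, G5=0 → 0; observed 0. Eliminates G4 stuck-at-1, G5 stuck-at-1.
Test 3 (A=0, B=0, C=0): fault-free G1=1, G2=1, G3=1, G4=1, G5=1 → 1; observed 1. Eliminates G2 stuck-at-0.
Only G3 stuck-at-1 is consistent with every test.

G3 stuck-at-1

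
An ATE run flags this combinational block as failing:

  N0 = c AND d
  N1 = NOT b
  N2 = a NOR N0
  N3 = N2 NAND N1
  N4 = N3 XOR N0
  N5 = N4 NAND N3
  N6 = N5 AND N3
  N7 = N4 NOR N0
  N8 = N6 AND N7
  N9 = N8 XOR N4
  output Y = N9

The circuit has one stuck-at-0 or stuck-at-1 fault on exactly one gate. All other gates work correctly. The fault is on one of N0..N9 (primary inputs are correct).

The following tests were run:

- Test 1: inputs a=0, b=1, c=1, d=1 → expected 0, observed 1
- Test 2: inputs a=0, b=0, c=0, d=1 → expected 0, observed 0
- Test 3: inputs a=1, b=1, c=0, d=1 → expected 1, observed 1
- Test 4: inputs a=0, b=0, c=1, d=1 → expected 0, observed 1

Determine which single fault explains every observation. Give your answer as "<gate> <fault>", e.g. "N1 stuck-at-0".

N7 stuck-at-1

Fault-free values for test 1 (a=0, b=1, c=1, d=1): N0=1, N1=0, N2=0, N3=1, N4=0, N5=1, N6=1, N7=0, N8=0, N9=0, giving Y=0. Observed 1.
Test 1: faults giving observed 1 are {N0 stuck-at-0, N3 stuck-at-0, N4 stuck-at-1, N7 stuck-at-1, N8 stuck-at-1, N9 stuck-at-1}.
Test 2 (a=0, b=0, c=0, d=1): fault-free N0=0, N1=1, N2=1, N3=0, N4=0, N5=1, N6=0, N7=1, N8=0, N9=0 → 0; observed 0. Eliminates N4 stuck-at-1, N8 stuck-at-1, N9 stuck-at-1.
Test 3 (a=1, b=1, c=0, d=1): fault-free N0=0, N1=0, N2=0, N3=1, N4=1, N5=0, N6=0, N7=0, N8=0, N9=1 → 1; observed 1. Eliminates N3 stuck-at-0.
Test 4 (a=0, b=0, c=1, d=1): fault-free N0=1, N1=1, N2=0, N3=1, N4=0, N5=1, N6=1, N7=0, N8=0, N9=0 → 0; observed 1. Eliminates N0 stuck-at-0.
Only N7 stuck-at-1 is consistent with every test.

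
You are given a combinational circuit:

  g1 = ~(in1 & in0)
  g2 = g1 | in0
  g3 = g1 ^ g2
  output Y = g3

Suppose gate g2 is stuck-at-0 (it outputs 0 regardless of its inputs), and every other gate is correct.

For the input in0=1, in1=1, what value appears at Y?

Propagate with g2 forced: g1=0, g2=0 [stuck-at-0], g3=0.
So Y = 0. (Without the fault it would be 1.)

0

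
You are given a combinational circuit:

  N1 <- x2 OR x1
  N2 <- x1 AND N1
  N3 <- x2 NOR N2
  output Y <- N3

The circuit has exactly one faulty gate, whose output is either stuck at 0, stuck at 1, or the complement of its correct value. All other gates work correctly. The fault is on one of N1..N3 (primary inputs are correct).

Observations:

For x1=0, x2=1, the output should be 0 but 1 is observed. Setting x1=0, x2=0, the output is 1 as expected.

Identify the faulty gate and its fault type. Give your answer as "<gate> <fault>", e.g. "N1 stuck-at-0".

N3 stuck-at-1

Fault-free values for test 1 (x1=0, x2=1): N1=1, N2=0, N3=0, giving Y=0. Observed 1.
Test 1: faults giving observed 1 are {N3 stuck-at-1, N3 inverted output}.
Test 2 (x1=0, x2=0): fault-free N1=0, N2=0, N3=1 → 1; observed 1. Eliminates N3 inverted output.
Only N3 stuck-at-1 is consistent with every test.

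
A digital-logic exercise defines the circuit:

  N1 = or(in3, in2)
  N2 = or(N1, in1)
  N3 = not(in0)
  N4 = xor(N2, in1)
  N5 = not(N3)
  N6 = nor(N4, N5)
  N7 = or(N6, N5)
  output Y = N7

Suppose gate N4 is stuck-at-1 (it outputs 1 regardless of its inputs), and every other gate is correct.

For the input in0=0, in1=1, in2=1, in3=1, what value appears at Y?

Propagate with N4 forced: N1=1, N2=1, N3=1, N4=1 [stuck-at-1], N5=0, N6=0, N7=0.
So Y = 0. (Without the fault it would be 1.)

0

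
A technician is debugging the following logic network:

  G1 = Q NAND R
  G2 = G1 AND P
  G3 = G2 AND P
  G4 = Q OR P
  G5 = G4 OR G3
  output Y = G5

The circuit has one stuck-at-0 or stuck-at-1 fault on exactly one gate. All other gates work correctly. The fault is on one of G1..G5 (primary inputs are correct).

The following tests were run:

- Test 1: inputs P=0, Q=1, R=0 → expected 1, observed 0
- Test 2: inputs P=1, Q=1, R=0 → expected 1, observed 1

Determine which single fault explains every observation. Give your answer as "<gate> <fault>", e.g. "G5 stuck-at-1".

G4 stuck-at-0

Fault-free values for test 1 (P=0, Q=1, R=0): G1=1, G2=0, G3=0, G4=1, G5=1, giving Y=1. Observed 0.
Test 1: faults giving observed 0 are {G4 stuck-at-0, G5 stuck-at-0}.
Test 2 (P=1, Q=1, R=0): fault-free G1=1, G2=1, G3=1, G4=1, G5=1 → 1; observed 1. Eliminates G5 stuck-at-0.
Only G4 stuck-at-0 is consistent with every test.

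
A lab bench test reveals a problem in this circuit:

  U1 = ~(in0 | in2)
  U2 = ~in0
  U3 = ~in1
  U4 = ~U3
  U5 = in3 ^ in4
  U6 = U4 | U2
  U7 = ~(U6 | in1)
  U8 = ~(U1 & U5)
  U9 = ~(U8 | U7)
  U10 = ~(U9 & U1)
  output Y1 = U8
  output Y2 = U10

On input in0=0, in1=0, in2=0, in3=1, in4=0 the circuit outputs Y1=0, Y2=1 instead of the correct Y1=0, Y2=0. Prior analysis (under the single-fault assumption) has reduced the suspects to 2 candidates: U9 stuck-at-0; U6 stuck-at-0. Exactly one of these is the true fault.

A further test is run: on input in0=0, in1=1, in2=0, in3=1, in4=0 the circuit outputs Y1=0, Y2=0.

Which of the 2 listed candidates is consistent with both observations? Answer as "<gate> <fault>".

U6 stuck-at-0

Evaluate each candidate on input in0=0, in1=1, in2=0, in3=1, in4=0:
  U9 stuck-at-0: U1=1, U2=1, U3=0, U4=1, U5=1, U6=1, U7=0, U8=0, U9=0 [stuck-at-0], U10=1 → Y1=0, Y2=1 — eliminated
  U6 stuck-at-0: U1=1, U2=1, U3=0, U4=1, U5=1, U6=0 [stuck-at-0], U7=0, U8=0, U9=1, U10=0 → Y1=0, Y2=0 — matches
Only U6 stuck-at-0 reproduces the observed Y1=0, Y2=0.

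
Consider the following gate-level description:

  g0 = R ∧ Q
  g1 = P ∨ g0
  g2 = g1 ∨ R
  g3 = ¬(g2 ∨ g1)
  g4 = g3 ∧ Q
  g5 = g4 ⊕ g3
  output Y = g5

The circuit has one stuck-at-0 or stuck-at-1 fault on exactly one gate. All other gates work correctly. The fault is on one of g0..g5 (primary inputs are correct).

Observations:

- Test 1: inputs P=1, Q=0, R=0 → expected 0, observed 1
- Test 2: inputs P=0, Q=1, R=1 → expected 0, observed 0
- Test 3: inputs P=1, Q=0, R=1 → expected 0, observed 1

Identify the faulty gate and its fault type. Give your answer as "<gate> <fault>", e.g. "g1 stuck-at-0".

Fault-free values for test 1 (P=1, Q=0, R=0): g0=0, g1=1, g2=1, g3=0, g4=0, g5=0, giving Y=0. Observed 1.
Test 1: faults giving observed 1 are {g1 stuck-at-0, g3 stuck-at-1, g4 stuck-at-1, g5 stuck-at-1}.
Test 2 (P=0, Q=1, R=1): fault-free g0=1, g1=1, g2=1, g3=0, g4=0, g5=0 → 0; observed 0. Eliminates g4 stuck-at-1, g5 stuck-at-1.
Test 3 (P=1, Q=0, R=1): fault-free g0=0, g1=1, g2=1, g3=0, g4=0, g5=0 → 0; observed 1. Eliminates g1 stuck-at-0.
Only g3 stuck-at-1 is consistent with every test.

g3 stuck-at-1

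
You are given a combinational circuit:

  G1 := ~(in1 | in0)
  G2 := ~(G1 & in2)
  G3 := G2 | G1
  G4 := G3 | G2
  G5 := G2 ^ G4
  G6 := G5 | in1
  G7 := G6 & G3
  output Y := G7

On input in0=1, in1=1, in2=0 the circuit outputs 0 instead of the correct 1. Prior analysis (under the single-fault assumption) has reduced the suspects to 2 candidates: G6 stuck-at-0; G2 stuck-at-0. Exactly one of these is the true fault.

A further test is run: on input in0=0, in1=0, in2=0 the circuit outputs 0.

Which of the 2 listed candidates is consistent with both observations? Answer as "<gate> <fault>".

G6 stuck-at-0

Evaluate each candidate on input in0=0, in1=0, in2=0:
  G6 stuck-at-0: G1=1, G2=1, G3=1, G4=1, G5=0, G6=0 [stuck-at-0], G7=0 → 0 — matches
  G2 stuck-at-0: G1=1, G2=0 [stuck-at-0], G3=1, G4=1, G5=1, G6=1, G7=1 → 1 — eliminated
Only G6 stuck-at-0 reproduces the observed 0.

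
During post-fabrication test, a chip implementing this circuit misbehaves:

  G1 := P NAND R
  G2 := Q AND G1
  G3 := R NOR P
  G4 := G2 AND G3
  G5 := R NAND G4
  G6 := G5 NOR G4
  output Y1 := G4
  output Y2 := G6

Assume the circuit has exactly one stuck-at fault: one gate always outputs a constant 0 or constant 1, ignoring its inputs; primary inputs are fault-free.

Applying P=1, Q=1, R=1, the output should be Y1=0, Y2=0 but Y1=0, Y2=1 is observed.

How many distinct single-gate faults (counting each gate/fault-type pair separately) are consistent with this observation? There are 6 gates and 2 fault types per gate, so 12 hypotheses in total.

Fault-free: G1=0, G2=0, G3=0, G4=0, G5=1, G6=0 → Y1=0, Y2=0. Observed Y1=0, Y2=1.
  G1 stuck-at-0: output Y1=0, Y2=0 ✗
  G1 stuck-at-1: output Y1=0, Y2=0 ✗
  G2 stuck-at-0: output Y1=0, Y2=0 ✗
  G2 stuck-at-1: output Y1=0, Y2=0 ✗
  G3 stuck-at-0: output Y1=0, Y2=0 ✗
  G3 stuck-at-1: output Y1=0, Y2=0 ✗
  G4 stuck-at-0: output Y1=0, Y2=0 ✗
  G4 stuck-at-1: output Y1=1, Y2=0 ✗
  G5 stuck-at-0: output Y1=0, Y2=1 ✓
  G5 stuck-at-1: output Y1=0, Y2=0 ✗
  G6 stuck-at-0: output Y1=0, Y2=0 ✗
  G6 stuck-at-1: output Y1=0, Y2=1 ✓
Consistent faults: {G5 stuck-at-0, G6 stuck-at-1} — 2 in all.

2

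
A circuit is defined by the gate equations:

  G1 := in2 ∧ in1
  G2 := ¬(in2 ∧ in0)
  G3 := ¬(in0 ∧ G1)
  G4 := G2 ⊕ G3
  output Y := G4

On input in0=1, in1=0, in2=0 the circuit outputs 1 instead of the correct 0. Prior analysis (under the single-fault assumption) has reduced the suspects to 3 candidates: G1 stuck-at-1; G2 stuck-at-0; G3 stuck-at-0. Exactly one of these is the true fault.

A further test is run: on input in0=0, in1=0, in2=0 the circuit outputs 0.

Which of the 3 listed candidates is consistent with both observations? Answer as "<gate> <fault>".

G1 stuck-at-1

Evaluate each candidate on input in0=0, in1=0, in2=0:
  G1 stuck-at-1: G1=1 [stuck-at-1], G2=1, G3=1, G4=0 → 0 — matches
  G2 stuck-at-0: G1=0, G2=0 [stuck-at-0], G3=1, G4=1 → 1 — eliminated
  G3 stuck-at-0: G1=0, G2=1, G3=0 [stuck-at-0], G4=1 → 1 — eliminated
Only G1 stuck-at-1 reproduces the observed 0.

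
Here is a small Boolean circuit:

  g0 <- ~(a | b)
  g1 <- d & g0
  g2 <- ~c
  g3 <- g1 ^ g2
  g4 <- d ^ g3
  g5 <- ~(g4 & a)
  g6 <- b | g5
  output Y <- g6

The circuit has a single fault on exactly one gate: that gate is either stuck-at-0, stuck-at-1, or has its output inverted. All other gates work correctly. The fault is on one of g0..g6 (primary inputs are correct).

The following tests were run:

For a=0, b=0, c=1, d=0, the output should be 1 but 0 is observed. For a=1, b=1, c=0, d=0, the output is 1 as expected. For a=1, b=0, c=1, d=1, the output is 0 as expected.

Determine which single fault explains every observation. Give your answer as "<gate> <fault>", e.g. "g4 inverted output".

g5 stuck-at-0

Fault-free values for test 1 (a=0, b=0, c=1, d=0): g0=1, g1=0, g2=0, g3=0, g4=0, g5=1, g6=1, giving Y=1. Observed 0.
Test 1: faults giving observed 0 are {g5 stuck-at-0, g5 inverted output, g6 stuck-at-0, g6 inverted output}.
Test 2 (a=1, b=1, c=0, d=0): fault-free g0=0, g1=0, g2=1, g3=1, g4=1, g5=0, g6=1 → 1; observed 1. Eliminates g6 stuck-at-0, g6 inverted output.
Test 3 (a=1, b=0, c=1, d=1): fault-free g0=0, g1=0, g2=0, g3=0, g4=1, g5=0, g6=0 → 0; observed 0. Eliminates g5 inverted output.
Only g5 stuck-at-0 is consistent with every test.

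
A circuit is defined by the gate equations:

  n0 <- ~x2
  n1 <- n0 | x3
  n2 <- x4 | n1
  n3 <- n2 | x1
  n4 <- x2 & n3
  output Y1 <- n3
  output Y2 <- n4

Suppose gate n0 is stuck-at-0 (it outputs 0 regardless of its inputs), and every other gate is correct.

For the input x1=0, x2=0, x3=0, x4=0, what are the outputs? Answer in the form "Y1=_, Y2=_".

Propagate with n0 forced: n0=0 [stuck-at-0], n1=0, n2=0, n3=0, n4=0.
So the outputs are Y1=0, Y2=0. (Without the fault they would be Y1=1, Y2=0.)

Y1=0, Y2=0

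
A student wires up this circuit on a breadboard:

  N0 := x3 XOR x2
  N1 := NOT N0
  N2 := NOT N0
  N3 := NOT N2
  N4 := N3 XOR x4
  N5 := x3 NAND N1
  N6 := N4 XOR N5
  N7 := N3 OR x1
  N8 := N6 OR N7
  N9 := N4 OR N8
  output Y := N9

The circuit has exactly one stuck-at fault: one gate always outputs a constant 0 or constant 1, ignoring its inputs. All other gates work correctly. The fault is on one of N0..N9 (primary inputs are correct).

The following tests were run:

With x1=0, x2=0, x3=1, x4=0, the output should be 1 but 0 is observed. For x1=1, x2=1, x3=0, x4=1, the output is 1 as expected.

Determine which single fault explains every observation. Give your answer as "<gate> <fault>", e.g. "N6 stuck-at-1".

Fault-free values for test 1 (x1=0, x2=0, x3=1, x4=0): N0=1, N1=0, N2=0, N3=1, N4=1, N5=1, N6=0, N7=1, N8=1, N9=1, giving Y=1. Observed 0.
Test 1: faults giving observed 0 are {N0 stuck-at-0, N9 stuck-at-0}.
Test 2 (x1=1, x2=1, x3=0, x4=1): fault-free N0=1, N1=0, N2=0, N3=1, N4=0, N5=1, N6=1, N7=1, N8=1, N9=1 → 1; observed 1. Eliminates N9 stuck-at-0.
Only N0 stuck-at-0 is consistent with every test.

N0 stuck-at-0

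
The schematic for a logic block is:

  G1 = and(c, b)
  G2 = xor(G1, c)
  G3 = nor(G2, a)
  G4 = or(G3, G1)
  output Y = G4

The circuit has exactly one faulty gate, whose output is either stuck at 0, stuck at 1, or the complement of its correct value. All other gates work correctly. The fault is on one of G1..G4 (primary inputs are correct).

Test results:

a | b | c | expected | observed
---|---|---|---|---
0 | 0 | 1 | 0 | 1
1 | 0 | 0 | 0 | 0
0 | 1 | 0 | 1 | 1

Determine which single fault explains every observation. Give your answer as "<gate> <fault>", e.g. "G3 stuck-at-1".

Fault-free values for test 1 (a=0, b=0, c=1): G1=0, G2=1, G3=0, G4=0, giving Y=0. Observed 1.
Test 1: faults giving observed 1 are {G1 stuck-at-1, G1 inverted output, G2 stuck-at-0, G2 inverted output, G3 stuck-at-1, G3 inverted output, G4 stuck-at-1, G4 inverted output}.
Test 2 (a=1, b=0, c=0): fault-free G1=0, G2=0, G3=0, G4=0 → 0; observed 0. Eliminates G1 stuck-at-1, G1 inverted output, G3 stuck-at-1, G3 inverted output, G4 stuck-at-1, G4 inverted output.
Test 3 (a=0, b=1, c=0): fault-free G1=0, G2=0, G3=1, G4=1 → 1; observed 1. Eliminates G2 inverted output.
Only G2 stuck-at-0 is consistent with every test.

G2 stuck-at-0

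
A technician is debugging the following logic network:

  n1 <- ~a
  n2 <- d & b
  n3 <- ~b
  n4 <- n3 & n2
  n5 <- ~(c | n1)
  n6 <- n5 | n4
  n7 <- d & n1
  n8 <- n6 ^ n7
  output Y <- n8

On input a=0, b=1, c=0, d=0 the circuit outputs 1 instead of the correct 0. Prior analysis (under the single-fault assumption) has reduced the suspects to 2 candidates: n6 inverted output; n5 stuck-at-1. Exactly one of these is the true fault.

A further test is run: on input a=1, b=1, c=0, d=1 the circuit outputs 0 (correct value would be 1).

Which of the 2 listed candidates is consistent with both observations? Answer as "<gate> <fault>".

n6 inverted output

Evaluate each candidate on input a=1, b=1, c=0, d=1:
  n6 inverted output: n1=0, n2=1, n3=0, n4=0, n5=1, n6=0 [inverted output], n7=0, n8=0 → 0 — matches
  n5 stuck-at-1: n1=0, n2=1, n3=0, n4=0, n5=1 [stuck-at-1], n6=1, n7=0, n8=1 → 1 — eliminated
Only n6 inverted output reproduces the observed 0.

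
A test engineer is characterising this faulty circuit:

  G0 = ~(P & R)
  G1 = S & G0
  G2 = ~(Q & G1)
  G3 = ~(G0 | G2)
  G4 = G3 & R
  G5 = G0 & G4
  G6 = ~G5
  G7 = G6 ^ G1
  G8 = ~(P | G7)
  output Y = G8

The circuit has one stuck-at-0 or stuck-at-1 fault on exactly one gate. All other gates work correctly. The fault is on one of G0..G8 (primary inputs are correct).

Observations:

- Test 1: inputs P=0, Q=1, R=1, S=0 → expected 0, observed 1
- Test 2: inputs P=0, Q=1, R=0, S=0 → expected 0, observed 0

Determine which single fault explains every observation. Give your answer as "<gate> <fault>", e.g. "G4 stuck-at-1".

Fault-free values for test 1 (P=0, Q=1, R=1, S=0): G0=1, G1=0, G2=1, G3=0, G4=0, G5=0, G6=1, G7=1, G8=0, giving Y=0. Observed 1.
Test 1: faults giving observed 1 are {G1 stuck-at-1, G3 stuck-at-1, G4 stuck-at-1, G5 stuck-at-1, G6 stuck-at-0, G7 stuck-at-0, G8 stuck-at-1}.
Test 2 (P=0, Q=1, R=0, S=0): fault-free G0=1, G1=0, G2=1, G3=0, G4=0, G5=0, G6=1, G7=1, G8=0 → 0; observed 0. Eliminates G1 stuck-at-1, G4 stuck-at-1, G5 stuck-at-1, G6 stuck-at-0, G7 stuck-at-0, G8 stuck-at-1.
Only G3 stuck-at-1 is consistent with every test.

G3 stuck-at-1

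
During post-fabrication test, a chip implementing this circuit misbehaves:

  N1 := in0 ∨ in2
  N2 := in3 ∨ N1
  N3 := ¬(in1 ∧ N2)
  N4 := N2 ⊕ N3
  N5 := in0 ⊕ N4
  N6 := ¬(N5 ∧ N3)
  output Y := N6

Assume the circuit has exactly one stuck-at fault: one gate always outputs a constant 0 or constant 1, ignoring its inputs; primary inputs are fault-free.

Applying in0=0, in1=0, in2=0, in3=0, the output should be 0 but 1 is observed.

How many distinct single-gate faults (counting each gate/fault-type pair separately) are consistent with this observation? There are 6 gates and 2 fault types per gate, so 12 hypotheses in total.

Fault-free: N1=0, N2=0, N3=1, N4=1, N5=1, N6=0 → 0. Observed 1.
  N1 stuck-at-0: output 0 ✗
  N1 stuck-at-1: output 1 ✓
  N2 stuck-at-0: output 0 ✗
  N2 stuck-at-1: output 1 ✓
  N3 stuck-at-0: output 1 ✓
  N3 stuck-at-1: output 0 ✗
  N4 stuck-at-0: output 1 ✓
  N4 stuck-at-1: output 0 ✗
  N5 stuck-at-0: output 1 ✓
  N5 stuck-at-1: output 0 ✗
  N6 stuck-at-0: output 0 ✗
  N6 stuck-at-1: output 1 ✓
Consistent faults: {N1 stuck-at-1, N2 stuck-at-1, N3 stuck-at-0, N4 stuck-at-0, N5 stuck-at-0, N6 stuck-at-1} — 6 in all.

6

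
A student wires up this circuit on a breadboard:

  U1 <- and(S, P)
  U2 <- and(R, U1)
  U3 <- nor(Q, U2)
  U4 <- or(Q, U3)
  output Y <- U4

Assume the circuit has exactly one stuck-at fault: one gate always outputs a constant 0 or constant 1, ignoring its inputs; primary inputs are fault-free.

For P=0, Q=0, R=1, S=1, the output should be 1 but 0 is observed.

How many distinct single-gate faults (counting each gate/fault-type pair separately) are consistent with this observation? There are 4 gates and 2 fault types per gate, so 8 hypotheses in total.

4

Fault-free: U1=0, U2=0, U3=1, U4=1 → 1. Observed 0.
  U1 stuck-at-0: output 1 ✗
  U1 stuck-at-1: output 0 ✓
  U2 stuck-at-0: output 1 ✗
  U2 stuck-at-1: output 0 ✓
  U3 stuck-at-0: output 0 ✓
  U3 stuck-at-1: output 1 ✗
  U4 stuck-at-0: output 0 ✓
  U4 stuck-at-1: output 1 ✗
Consistent faults: {U1 stuck-at-1, U2 stuck-at-1, U3 stuck-at-0, U4 stuck-at-0} — 4 in all.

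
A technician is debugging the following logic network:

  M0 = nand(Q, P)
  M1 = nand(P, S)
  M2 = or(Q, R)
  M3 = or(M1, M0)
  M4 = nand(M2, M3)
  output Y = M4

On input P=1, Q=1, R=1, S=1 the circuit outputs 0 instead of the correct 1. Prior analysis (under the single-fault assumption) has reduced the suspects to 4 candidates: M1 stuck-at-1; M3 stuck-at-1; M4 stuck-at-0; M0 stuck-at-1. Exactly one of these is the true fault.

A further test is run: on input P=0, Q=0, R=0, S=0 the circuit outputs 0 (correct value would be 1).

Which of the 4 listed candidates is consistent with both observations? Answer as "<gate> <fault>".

M4 stuck-at-0

Evaluate each candidate on input P=0, Q=0, R=0, S=0:
  M1 stuck-at-1: M0=1, M1=1 [stuck-at-1], M2=0, M3=1, M4=1 → 1 — eliminated
  M3 stuck-at-1: M0=1, M1=1, M2=0, M3=1 [stuck-at-1], M4=1 → 1 — eliminated
  M4 stuck-at-0: M0=1, M1=1, M2=0, M3=1, M4=0 [stuck-at-0] → 0 — matches
  M0 stuck-at-1: M0=1 [stuck-at-1], M1=1, M2=0, M3=1, M4=1 → 1 — eliminated
Only M4 stuck-at-0 reproduces the observed 0.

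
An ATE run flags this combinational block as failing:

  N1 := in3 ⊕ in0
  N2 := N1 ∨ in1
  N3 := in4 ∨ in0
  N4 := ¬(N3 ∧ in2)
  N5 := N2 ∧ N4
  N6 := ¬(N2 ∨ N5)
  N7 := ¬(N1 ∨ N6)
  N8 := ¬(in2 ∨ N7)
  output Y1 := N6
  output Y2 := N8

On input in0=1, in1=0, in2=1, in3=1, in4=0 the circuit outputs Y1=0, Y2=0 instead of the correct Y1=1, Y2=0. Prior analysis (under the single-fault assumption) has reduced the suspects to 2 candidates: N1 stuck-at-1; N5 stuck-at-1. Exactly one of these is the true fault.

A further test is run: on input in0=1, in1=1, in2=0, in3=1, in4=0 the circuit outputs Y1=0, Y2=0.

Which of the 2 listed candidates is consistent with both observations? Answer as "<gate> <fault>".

N5 stuck-at-1

Evaluate each candidate on input in0=1, in1=1, in2=0, in3=1, in4=0:
  N1 stuck-at-1: N1=1 [stuck-at-1], N2=1, N3=1, N4=1, N5=1, N6=0, N7=0, N8=1 → Y1=0, Y2=1 — eliminated
  N5 stuck-at-1: N1=0, N2=1, N3=1, N4=1, N5=1 [stuck-at-1], N6=0, N7=1, N8=0 → Y1=0, Y2=0 — matches
Only N5 stuck-at-1 reproduces the observed Y1=0, Y2=0.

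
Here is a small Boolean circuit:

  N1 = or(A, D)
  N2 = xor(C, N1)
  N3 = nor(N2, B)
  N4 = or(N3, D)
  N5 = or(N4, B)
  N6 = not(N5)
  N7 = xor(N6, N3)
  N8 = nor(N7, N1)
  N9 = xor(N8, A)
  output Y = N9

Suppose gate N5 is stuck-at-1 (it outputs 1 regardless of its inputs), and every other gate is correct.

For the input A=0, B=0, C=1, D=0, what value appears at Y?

1

Propagate with N5 forced: N1=0, N2=1, N3=0, N4=0, N5=1 [stuck-at-1], N6=0, N7=0, N8=1, N9=1.
So Y = 1. (Without the fault it would be 0.)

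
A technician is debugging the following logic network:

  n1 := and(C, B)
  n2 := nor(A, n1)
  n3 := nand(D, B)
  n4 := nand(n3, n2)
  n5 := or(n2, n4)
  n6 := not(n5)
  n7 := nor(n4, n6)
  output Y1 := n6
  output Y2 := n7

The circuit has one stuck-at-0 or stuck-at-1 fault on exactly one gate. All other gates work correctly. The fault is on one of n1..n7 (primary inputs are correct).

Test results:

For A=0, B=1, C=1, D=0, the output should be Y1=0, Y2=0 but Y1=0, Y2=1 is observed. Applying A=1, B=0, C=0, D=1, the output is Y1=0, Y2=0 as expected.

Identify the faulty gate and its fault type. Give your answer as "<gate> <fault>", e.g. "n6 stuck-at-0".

Fault-free values for test 1 (A=0, B=1, C=1, D=0): n1=1, n2=0, n3=1, n4=1, n5=1, n6=0, n7=0, giving Y1=0, Y2=0. Observed Y1=0, Y2=1.
Test 1: faults giving observed Y1=0, Y2=1 are {n1 stuck-at-0, n2 stuck-at-1, n7 stuck-at-1}.
Test 2 (A=1, B=0, C=0, D=1): fault-free n1=0, n2=0, n3=1, n4=1, n5=1, n6=0, n7=0 → Y1=0, Y2=0; observed Y1=0, Y2=0. Eliminates n2 stuck-at-1, n7 stuck-at-1.
Only n1 stuck-at-0 is consistent with every test.

n1 stuck-at-0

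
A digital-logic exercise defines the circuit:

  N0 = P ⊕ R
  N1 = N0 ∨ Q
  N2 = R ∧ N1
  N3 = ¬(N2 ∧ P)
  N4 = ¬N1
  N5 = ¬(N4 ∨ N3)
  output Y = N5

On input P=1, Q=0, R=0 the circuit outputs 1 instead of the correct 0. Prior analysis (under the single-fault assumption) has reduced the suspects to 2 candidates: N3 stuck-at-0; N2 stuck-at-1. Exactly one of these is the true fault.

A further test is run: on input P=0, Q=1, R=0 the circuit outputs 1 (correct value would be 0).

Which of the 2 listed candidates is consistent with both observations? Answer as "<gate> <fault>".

N3 stuck-at-0

Evaluate each candidate on input P=0, Q=1, R=0:
  N3 stuck-at-0: N0=0, N1=1, N2=0, N3=0 [stuck-at-0], N4=0, N5=1 → 1 — matches
  N2 stuck-at-1: N0=0, N1=1, N2=1 [stuck-at-1], N3=1, N4=0, N5=0 → 0 — eliminated
Only N3 stuck-at-0 reproduces the observed 1.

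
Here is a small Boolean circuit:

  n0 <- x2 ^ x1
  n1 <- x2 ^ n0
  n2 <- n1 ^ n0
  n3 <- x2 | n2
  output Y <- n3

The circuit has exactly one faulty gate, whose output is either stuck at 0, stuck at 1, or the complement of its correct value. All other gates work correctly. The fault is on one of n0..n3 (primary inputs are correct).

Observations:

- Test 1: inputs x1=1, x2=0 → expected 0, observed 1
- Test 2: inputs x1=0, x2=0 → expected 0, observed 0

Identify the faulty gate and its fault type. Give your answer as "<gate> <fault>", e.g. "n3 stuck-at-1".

n1 stuck-at-0

Fault-free values for test 1 (x1=1, x2=0): n0=1, n1=1, n2=0, n3=0, giving Y=0. Observed 1.
Test 1: faults giving observed 1 are {n1 stuck-at-0, n1 inverted output, n2 stuck-at-1, n2 inverted output, n3 stuck-at-1, n3 inverted output}.
Test 2 (x1=0, x2=0): fault-free n0=0, n1=0, n2=0, n3=0 → 0; observed 0. Eliminates n1 inverted output, n2 stuck-at-1, n2 inverted output, n3 stuck-at-1, n3 inverted output.
Only n1 stuck-at-0 is consistent with every test.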